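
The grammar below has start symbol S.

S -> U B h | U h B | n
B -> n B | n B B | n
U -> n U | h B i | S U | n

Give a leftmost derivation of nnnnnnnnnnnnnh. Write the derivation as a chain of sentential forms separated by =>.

S=>UBh=>nUBh=>nnBh=>nnnBh=>nnnnBBh=>nnnnnBBBh=>nnnnnnBBh=>nnnnnnnBBBh=>nnnnnnnnBBBh=>nnnnnnnnnBBBh=>nnnnnnnnnnBBh=>nnnnnnnnnnnBBh=>nnnnnnnnnnnnBh=>nnnnnnnnnnnnnh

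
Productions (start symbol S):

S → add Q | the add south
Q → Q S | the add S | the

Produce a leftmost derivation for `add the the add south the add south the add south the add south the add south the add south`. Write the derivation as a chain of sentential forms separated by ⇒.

S ⇒ add Q   [S → add Q]
add Q ⇒ add Q S   [Q → Q S]
add Q S ⇒ add Q S S   [Q → Q S]
add Q S S ⇒ add Q S S S   [Q → Q S]
add Q S S S ⇒ add Q S S S S   [Q → Q S]
add Q S S S S ⇒ add Q S S S S S   [Q → Q S]
add Q S S S S S ⇒ add Q S S S S S S   [Q → Q S]
add Q S S S S S S ⇒ add the S S S S S S   [Q → the]
add the S S S S S S ⇒ add the the add south S S S S S   [S → the add south]
add the the add south S S S S S ⇒ add the the add south the add south S S S S   [S → the add south]
add the the add south the add south S S S S ⇒ add the the add south the add south the add south S S S   [S → the add south]
add the the add south the add south the add south S S S ⇒ add the the add south the add south the add south the add south S S   [S → the add south]
add the the add south the add south the add south the add south S S ⇒ add the the add south the add south the add south the add south the add south S   [S → the add south]
add the the add south the add south the add south the add south the add south S ⇒ add the the add south the add south the add south the add south the add south the add south   [S → the add south]

S ⇒ add Q ⇒ add Q S ⇒ add Q S S ⇒ add Q S S S ⇒ add Q S S S S ⇒ add Q S S S S S ⇒ add Q S S S S S S ⇒ add the S S S S S S ⇒ add the the add south S S S S S ⇒ add the the add south the add south S S S S ⇒ add the the add south the add south the add south S S S ⇒ add the the add south the add south the add south the add south S S ⇒ add the the add south the add south the add south the add south the add south S ⇒ add the the add south the add south the add south the add south the add south the add south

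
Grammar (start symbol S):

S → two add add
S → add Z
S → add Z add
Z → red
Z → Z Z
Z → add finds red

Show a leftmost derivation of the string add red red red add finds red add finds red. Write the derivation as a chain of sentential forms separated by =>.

S => add Z   [S → add Z]
add Z => add Z Z   [Z → Z Z]
add Z Z => add red Z   [Z → red]
add red Z => add red Z Z   [Z → Z Z]
add red Z Z => add red Z Z Z   [Z → Z Z]
add red Z Z Z => add red Z Z Z Z   [Z → Z Z]
add red Z Z Z Z => add red red Z Z Z   [Z → red]
add red red Z Z Z => add red red red Z Z   [Z → red]
add red red red Z Z => add red red red add finds red Z   [Z → add finds red]
add red red red add finds red Z => add red red red add finds red add finds red   [Z → add finds red]

S => add Z => add Z Z => add red Z => add red Z Z => add red Z Z Z => add red Z Z Z Z => add red red Z Z Z => add red red red Z Z => add red red red add finds red Z => add red red red add finds red add finds red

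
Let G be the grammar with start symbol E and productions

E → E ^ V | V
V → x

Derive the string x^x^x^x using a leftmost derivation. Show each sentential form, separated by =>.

E => E^V   [E → E ^ V]
E^V => E^V^V   [E → E ^ V]
E^V^V => E^V^V^V   [E → E ^ V]
E^V^V^V => V^V^V^V   [E → V]
V^V^V^V => x^V^V^V   [V → x]
x^V^V^V => x^x^V^V   [V → x]
x^x^V^V => x^x^x^V   [V → x]
x^x^x^V => x^x^x^x   [V → x]

E=>E^V=>E^V^V=>E^V^V^V=>V^V^V^V=>x^V^V^V=>x^x^V^V=>x^x^x^V=>x^x^x^x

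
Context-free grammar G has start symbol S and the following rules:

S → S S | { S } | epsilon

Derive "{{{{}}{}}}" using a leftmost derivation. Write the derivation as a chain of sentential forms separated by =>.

S => SS   [S → S S]
SS => SSS   [S → S S]
SSS => {S}SS   [S → { S }]
{S}SS => {SS}SS   [S → S S]
{SS}SS => {{S}S}SS   [S → { S }]
{{S}S}SS => {{SS}S}SS   [S → S S]
{{SS}S}SS => {{{S}S}S}SS   [S → { S }]
{{{S}S}S}SS => {{{{S}}S}S}SS   [S → { S }]
{{{{S}}S}S}SS => {{{{}}S}S}SS   [S → epsilon]
{{{{}}S}S}SS => {{{{}}{S}}S}SS   [S → { S }]
{{{{}}{S}}S}SS => {{{{}}{}}S}SS   [S → epsilon]
{{{{}}{}}S}SS => {{{{}}{}}}SS   [S → epsilon]
{{{{}}{}}}SS => {{{{}}{}}}S   [S → epsilon]
{{{{}}{}}}S => {{{{}}{}}}   [S → epsilon]

S=>SS=>SSS=>{S}SS=>{SS}SS=>{{S}S}SS=>{{SS}S}SS=>{{{S}S}S}SS=>{{{{S}}S}S}SS=>{{{{}}S}S}SS=>{{{{}}{S}}S}SS=>{{{{}}{}}S}SS=>{{{{}}{}}}SS=>{{{{}}{}}}S=>{{{{}}{}}}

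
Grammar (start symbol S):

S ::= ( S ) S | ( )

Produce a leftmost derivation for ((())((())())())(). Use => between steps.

S => (S)S   [S ::= ( S ) S]
(S)S => ((S)S)S   [S ::= ( S ) S]
((S)S)S => ((())S)S   [S ::= ( )]
((())S)S => ((())(S)S)S   [S ::= ( S ) S]
((())(S)S)S => ((())((S)S)S)S   [S ::= ( S ) S]
((())((S)S)S)S => ((())((())S)S)S   [S ::= ( )]
((())((())S)S)S => ((())((())())S)S   [S ::= ( )]
((())((())())S)S => ((())((())())())S   [S ::= ( )]
((())((())())())S => ((())((())())())()   [S ::= ( )]

S => (S)S => ((S)S)S => ((())S)S => ((())(S)S)S => ((())((S)S)S)S => ((())((())S)S)S => ((())((())())S)S => ((())((())())())S => ((())((())())())()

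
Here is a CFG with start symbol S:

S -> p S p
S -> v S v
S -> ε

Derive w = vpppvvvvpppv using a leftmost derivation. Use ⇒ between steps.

S ⇒ vSv ⇒ vpSpv ⇒ vppSppv ⇒ vpppSpppv ⇒ vpppvSvpppv ⇒ vpppvvSvvpppv ⇒ vpppvvvvpppv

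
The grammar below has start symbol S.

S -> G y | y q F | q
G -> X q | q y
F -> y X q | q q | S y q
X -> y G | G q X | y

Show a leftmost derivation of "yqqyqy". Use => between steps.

S => Gy   [S -> G y]
Gy => Xqy   [G -> X q]
Xqy => GqXqy   [X -> G q X]
GqXqy => XqqXqy   [G -> X q]
XqqXqy => yqqXqy   [X -> y]
yqqXqy => yqqyqy   [X -> y]

S => Gy => Xqy => GqXqy => XqqXqy => yqqXqy => yqqyqy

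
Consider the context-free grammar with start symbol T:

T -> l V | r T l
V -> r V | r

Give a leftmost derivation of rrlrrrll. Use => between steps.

T=>rTl=>rrTll=>rrlVll=>rrlrVll=>rrlrrVll=>rrlrrrll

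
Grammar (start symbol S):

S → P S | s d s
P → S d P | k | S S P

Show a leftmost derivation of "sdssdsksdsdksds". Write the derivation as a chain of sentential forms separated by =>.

S => PS => SdPS => PSdPS => SSPSdPS => sdsSPSdPS => sdssdsPSdPS => sdssdskSdPS => sdssdsksdsdPS => sdssdsksdsdkS => sdssdsksdsdksds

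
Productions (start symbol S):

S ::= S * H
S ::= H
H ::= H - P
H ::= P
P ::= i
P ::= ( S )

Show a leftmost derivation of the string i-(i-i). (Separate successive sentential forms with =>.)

S => H   [S ::= H]
H => H-P   [H ::= H - P]
H-P => P-P   [H ::= P]
P-P => i-P   [P ::= i]
i-P => i-(S)   [P ::= ( S )]
i-(S) => i-(H)   [S ::= H]
i-(H) => i-(H-P)   [H ::= H - P]
i-(H-P) => i-(P-P)   [H ::= P]
i-(P-P) => i-(i-P)   [P ::= i]
i-(i-P) => i-(i-i)   [P ::= i]

S=>H=>H-P=>P-P=>i-P=>i-(S)=>i-(H)=>i-(H-P)=>i-(P-P)=>i-(i-P)=>i-(i-i)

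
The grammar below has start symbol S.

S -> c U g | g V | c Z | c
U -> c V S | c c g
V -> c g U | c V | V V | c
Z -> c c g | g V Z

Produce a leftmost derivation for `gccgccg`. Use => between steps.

S => gV   [S -> g V]
gV => gcV   [V -> c V]
gcV => gccgU   [V -> c g U]
gccgU => gccgccg   [U -> c c g]

S => gV => gcV => gccgU => gccgccg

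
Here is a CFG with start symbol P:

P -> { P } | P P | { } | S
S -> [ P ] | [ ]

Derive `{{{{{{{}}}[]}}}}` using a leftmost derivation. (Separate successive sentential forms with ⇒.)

P ⇒ {P}   [P -> { P }]
{P} ⇒ {{P}}   [P -> { P }]
{{P}} ⇒ {{{P}}}   [P -> { P }]
{{{P}}} ⇒ {{{{P}}}}   [P -> { P }]
{{{{P}}}} ⇒ {{{{PP}}}}   [P -> P P]
{{{{PP}}}} ⇒ {{{{{P}P}}}}   [P -> { P }]
{{{{{P}P}}}} ⇒ {{{{{{P}}P}}}}   [P -> { P }]
{{{{{{P}}P}}}} ⇒ {{{{{{{}}}P}}}}   [P -> { }]
{{{{{{{}}}P}}}} ⇒ {{{{{{{}}}S}}}}   [P -> S]
{{{{{{{}}}S}}}} ⇒ {{{{{{{}}}[]}}}}   [S -> [ ]]

P⇒{P}⇒{{P}}⇒{{{P}}}⇒{{{{P}}}}⇒{{{{PP}}}}⇒{{{{{P}P}}}}⇒{{{{{{P}}P}}}}⇒{{{{{{{}}}P}}}}⇒{{{{{{{}}}S}}}}⇒{{{{{{{}}}[]}}}}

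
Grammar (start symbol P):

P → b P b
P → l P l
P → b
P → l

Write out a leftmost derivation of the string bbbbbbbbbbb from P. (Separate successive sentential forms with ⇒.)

P ⇒ bPb   [P → b P b]
bPb ⇒ bbPbb   [P → b P b]
bbPbb ⇒ bbbPbbb   [P → b P b]
bbbPbbb ⇒ bbbbPbbbb   [P → b P b]
bbbbPbbbb ⇒ bbbbbPbbbbb   [P → b P b]
bbbbbPbbbbb ⇒ bbbbbbbbbbb   [P → b]

P ⇒ bPb ⇒ bbPbb ⇒ bbbPbbb ⇒ bbbbPbbbb ⇒ bbbbbPbbbbb ⇒ bbbbbbbbbbb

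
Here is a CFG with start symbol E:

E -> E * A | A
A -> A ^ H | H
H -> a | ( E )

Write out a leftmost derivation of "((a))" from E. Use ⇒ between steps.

E ⇒ A   [E -> A]
A ⇒ H   [A -> H]
H ⇒ (E)   [H -> ( E )]
(E) ⇒ (A)   [E -> A]
(A) ⇒ (H)   [A -> H]
(H) ⇒ ((E))   [H -> ( E )]
((E)) ⇒ ((A))   [E -> A]
((A)) ⇒ ((H))   [A -> H]
((H)) ⇒ ((a))   [H -> a]

E⇒A⇒H⇒(E)⇒(A)⇒(H)⇒((E))⇒((A))⇒((H))⇒((a))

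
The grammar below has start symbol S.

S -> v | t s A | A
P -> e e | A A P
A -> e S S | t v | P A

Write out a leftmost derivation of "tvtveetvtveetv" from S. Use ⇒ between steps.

S ⇒ A ⇒ PA ⇒ AAPA ⇒ PAAPA ⇒ AAPAAPA ⇒ tvAPAAPA ⇒ tvtvPAAPA ⇒ tvtveeAAPA ⇒ tvtveetvAPA ⇒ tvtveetvtvPA ⇒ tvtveetvtveeA ⇒ tvtveetvtveetv

S ⇒ A   [S -> A]
A ⇒ PA   [A -> P A]
PA ⇒ AAPA   [P -> A A P]
AAPA ⇒ PAAPA   [A -> P A]
PAAPA ⇒ AAPAAPA   [P -> A A P]
AAPAAPA ⇒ tvAPAAPA   [A -> t v]
tvAPAAPA ⇒ tvtvPAAPA   [A -> t v]
tvtvPAAPA ⇒ tvtveeAAPA   [P -> e e]
tvtveeAAPA ⇒ tvtveetvAPA   [A -> t v]
tvtveetvAPA ⇒ tvtveetvtvPA   [A -> t v]
tvtveetvtvPA ⇒ tvtveetvtveeA   [P -> e e]
tvtveetvtveeA ⇒ tvtveetvtveetv   [A -> t v]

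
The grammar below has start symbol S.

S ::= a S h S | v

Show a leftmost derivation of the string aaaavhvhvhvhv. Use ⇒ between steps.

S ⇒ aShS ⇒ aaShShS ⇒ aaaShShShS ⇒ aaaaShShShShS ⇒ aaaavhShShShS ⇒ aaaavhvhShShS ⇒ aaaavhvhvhShS ⇒ aaaavhvhvhvhS ⇒ aaaavhvhvhvhv

S ⇒ aShS   [S ::= a S h S]
aShS ⇒ aaShShS   [S ::= a S h S]
aaShShS ⇒ aaaShShShS   [S ::= a S h S]
aaaShShShS ⇒ aaaaShShShShS   [S ::= a S h S]
aaaaShShShShS ⇒ aaaavhShShShS   [S ::= v]
aaaavhShShShS ⇒ aaaavhvhShShS   [S ::= v]
aaaavhvhShShS ⇒ aaaavhvhvhShS   [S ::= v]
aaaavhvhvhShS ⇒ aaaavhvhvhvhS   [S ::= v]
aaaavhvhvhvhS ⇒ aaaavhvhvhvhv   [S ::= v]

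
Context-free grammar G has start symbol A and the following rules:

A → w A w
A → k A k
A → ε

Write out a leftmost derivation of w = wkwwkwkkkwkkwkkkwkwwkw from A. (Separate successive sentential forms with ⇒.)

A⇒wAw⇒wkAkw⇒wkwAwkw⇒wkwwAwwkw⇒wkwwkAkwwkw⇒wkwwkwAwkwwkw⇒wkwwkwkAkwkwwkw⇒wkwwkwkkAkkwkwwkw⇒wkwwkwkkkAkkkwkwwkw⇒wkwwkwkkkwAwkkkwkwwkw⇒wkwwkwkkkwkAkwkkkwkwwkw⇒wkwwkwkkkwkkwkkkwkwwkw

A ⇒ wAw   [A → w A w]
wAw ⇒ wkAkw   [A → k A k]
wkAkw ⇒ wkwAwkw   [A → w A w]
wkwAwkw ⇒ wkwwAwwkw   [A → w A w]
wkwwAwwkw ⇒ wkwwkAkwwkw   [A → k A k]
wkwwkAkwwkw ⇒ wkwwkwAwkwwkw   [A → w A w]
wkwwkwAwkwwkw ⇒ wkwwkwkAkwkwwkw   [A → k A k]
wkwwkwkAkwkwwkw ⇒ wkwwkwkkAkkwkwwkw   [A → k A k]
wkwwkwkkAkkwkwwkw ⇒ wkwwkwkkkAkkkwkwwkw   [A → k A k]
wkwwkwkkkAkkkwkwwkw ⇒ wkwwkwkkkwAwkkkwkwwkw   [A → w A w]
wkwwkwkkkwAwkkkwkwwkw ⇒ wkwwkwkkkwkAkwkkkwkwwkw   [A → k A k]
wkwwkwkkkwkAkwkkkwkwwkw ⇒ wkwwkwkkkwkkwkkkwkwwkw   [A → ε]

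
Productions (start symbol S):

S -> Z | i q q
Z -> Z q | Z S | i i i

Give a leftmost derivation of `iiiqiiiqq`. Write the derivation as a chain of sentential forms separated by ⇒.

S ⇒ Z ⇒ Zq ⇒ ZSq ⇒ ZqSq ⇒ iiiqSq ⇒ iiiqZq ⇒ iiiqZqq ⇒ iiiqiiiqq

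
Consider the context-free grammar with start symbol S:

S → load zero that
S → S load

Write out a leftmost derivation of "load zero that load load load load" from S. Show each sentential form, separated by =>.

S => S load => S load load => S load load load => S load load load load => load zero that load load load load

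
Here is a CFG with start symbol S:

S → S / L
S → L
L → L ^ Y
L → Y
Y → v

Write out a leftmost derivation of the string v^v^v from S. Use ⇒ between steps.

S ⇒ L ⇒ L^Y ⇒ L^Y^Y ⇒ Y^Y^Y ⇒ v^Y^Y ⇒ v^v^Y ⇒ v^v^v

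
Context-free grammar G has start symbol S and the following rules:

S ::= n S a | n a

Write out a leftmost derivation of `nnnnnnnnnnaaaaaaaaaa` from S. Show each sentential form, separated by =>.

S => nSa => nnSaa => nnnSaaa => nnnnSaaaa => nnnnnSaaaaa => nnnnnnSaaaaaa => nnnnnnnSaaaaaaa => nnnnnnnnSaaaaaaaa => nnnnnnnnnSaaaaaaaaa => nnnnnnnnnnaaaaaaaaaa

S => nSa   [S ::= n S a]
nSa => nnSaa   [S ::= n S a]
nnSaa => nnnSaaa   [S ::= n S a]
nnnSaaa => nnnnSaaaa   [S ::= n S a]
nnnnSaaaa => nnnnnSaaaaa   [S ::= n S a]
nnnnnSaaaaa => nnnnnnSaaaaaa   [S ::= n S a]
nnnnnnSaaaaaa => nnnnnnnSaaaaaaa   [S ::= n S a]
nnnnnnnSaaaaaaa => nnnnnnnnSaaaaaaaa   [S ::= n S a]
nnnnnnnnSaaaaaaaa => nnnnnnnnnSaaaaaaaaa   [S ::= n S a]
nnnnnnnnnSaaaaaaaaa => nnnnnnnnnnaaaaaaaaaa   [S ::= n a]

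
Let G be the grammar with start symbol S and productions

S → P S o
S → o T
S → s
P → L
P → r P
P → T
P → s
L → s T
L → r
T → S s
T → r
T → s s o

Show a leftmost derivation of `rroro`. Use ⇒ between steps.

S ⇒ PSo   [S → P S o]
PSo ⇒ rPSo   [P → r P]
rPSo ⇒ rLSo   [P → L]
rLSo ⇒ rrSo   [L → r]
rrSo ⇒ rroTo   [S → o T]
rroTo ⇒ rroro   [T → r]

S ⇒ PSo ⇒ rPSo ⇒ rLSo ⇒ rrSo ⇒ rroTo ⇒ rroro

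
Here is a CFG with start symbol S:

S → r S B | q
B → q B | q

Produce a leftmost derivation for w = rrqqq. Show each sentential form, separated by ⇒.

S ⇒ rSB ⇒ rrSBB ⇒ rrqBB ⇒ rrqqB ⇒ rrqqq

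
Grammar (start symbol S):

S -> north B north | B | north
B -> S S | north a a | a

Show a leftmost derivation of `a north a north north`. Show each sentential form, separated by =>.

S => B   [S -> B]
B => S S   [B -> S S]
S S => B S   [S -> B]
B S => S S S   [B -> S S]
S S S => B S S   [S -> B]
B S S => a S S   [B -> a]
a S S => a north B north S   [S -> north B north]
a north B north S => a north a north S   [B -> a]
a north a north S => a north a north north   [S -> north]

S => B => S S => B S => S S S => B S S => a S S => a north B north S => a north a north S => a north a north north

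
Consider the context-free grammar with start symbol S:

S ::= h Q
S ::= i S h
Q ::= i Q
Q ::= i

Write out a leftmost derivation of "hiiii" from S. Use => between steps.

S => hQ => hiQ => hiiQ => hiiiQ => hiiii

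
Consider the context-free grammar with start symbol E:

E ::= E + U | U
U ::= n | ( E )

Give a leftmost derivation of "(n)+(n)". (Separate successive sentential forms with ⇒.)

E ⇒ E+U ⇒ U+U ⇒ (E)+U ⇒ (U)+U ⇒ (n)+U ⇒ (n)+(E) ⇒ (n)+(U) ⇒ (n)+(n)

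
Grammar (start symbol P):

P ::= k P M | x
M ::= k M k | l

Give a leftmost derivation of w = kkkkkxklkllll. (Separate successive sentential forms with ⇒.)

P⇒kPM⇒kkPMM⇒kkkPMMM⇒kkkkPMMMM⇒kkkkkPMMMMM⇒kkkkkxMMMMM⇒kkkkkxkMkMMMM⇒kkkkkxklkMMMM⇒kkkkkxklklMMM⇒kkkkkxklkllMM⇒kkkkkxklklllM⇒kkkkkxklkllll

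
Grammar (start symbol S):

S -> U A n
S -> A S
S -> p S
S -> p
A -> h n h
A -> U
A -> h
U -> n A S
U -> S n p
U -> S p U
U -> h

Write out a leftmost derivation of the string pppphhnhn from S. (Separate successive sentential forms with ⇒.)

S ⇒ pS ⇒ ppS ⇒ ppUAn ⇒ ppSpUAn ⇒ ppppUAn ⇒ pppphAn ⇒ pppphhnhn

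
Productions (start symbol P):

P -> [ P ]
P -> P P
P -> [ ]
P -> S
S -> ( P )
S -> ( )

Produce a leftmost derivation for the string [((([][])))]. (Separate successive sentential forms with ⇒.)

P ⇒ [P] ⇒ [S] ⇒ [(P)] ⇒ [(S)] ⇒ [((P))] ⇒ [((S))] ⇒ [(((P)))] ⇒ [(((PP)))] ⇒ [((([]P)))] ⇒ [((([][])))]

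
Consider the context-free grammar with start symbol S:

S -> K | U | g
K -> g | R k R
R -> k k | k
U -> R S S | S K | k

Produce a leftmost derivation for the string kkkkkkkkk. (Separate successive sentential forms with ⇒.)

S ⇒ U ⇒ SK ⇒ KK ⇒ RkRK ⇒ kkkRK ⇒ kkkkK ⇒ kkkkRkR ⇒ kkkkkkkR ⇒ kkkkkkkkk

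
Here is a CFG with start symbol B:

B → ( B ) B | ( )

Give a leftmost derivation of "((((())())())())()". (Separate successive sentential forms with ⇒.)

B ⇒ (B)B ⇒ ((B)B)B ⇒ (((B)B)B)B ⇒ ((((B)B)B)B)B ⇒ ((((())B)B)B)B ⇒ ((((())())B)B)B ⇒ ((((())())())B)B ⇒ ((((())())())())B ⇒ ((((())())())())()

B ⇒ (B)B   [B → ( B ) B]
(B)B ⇒ ((B)B)B   [B → ( B ) B]
((B)B)B ⇒ (((B)B)B)B   [B → ( B ) B]
(((B)B)B)B ⇒ ((((B)B)B)B)B   [B → ( B ) B]
((((B)B)B)B)B ⇒ ((((())B)B)B)B   [B → ( )]
((((())B)B)B)B ⇒ ((((())())B)B)B   [B → ( )]
((((())())B)B)B ⇒ ((((())())())B)B   [B → ( )]
((((())())())B)B ⇒ ((((())())())())B   [B → ( )]
((((())())())())B ⇒ ((((())())())())()   [B → ( )]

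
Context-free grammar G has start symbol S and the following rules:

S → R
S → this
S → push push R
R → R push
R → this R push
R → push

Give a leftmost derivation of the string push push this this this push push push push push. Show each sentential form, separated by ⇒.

S ⇒ push push R ⇒ push push this R push ⇒ push push this R push push ⇒ push push this this R push push push ⇒ push push this this this R push push push push ⇒ push push this this this push push push push push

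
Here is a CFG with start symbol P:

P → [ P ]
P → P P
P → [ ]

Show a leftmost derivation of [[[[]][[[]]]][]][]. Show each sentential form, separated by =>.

P=>PP=>[P]P=>[PP]P=>[[P]P]P=>[[PP]P]P=>[[[P]P]P]P=>[[[[]]P]P]P=>[[[[]][P]]P]P=>[[[[]][[P]]]P]P=>[[[[]][[[]]]]P]P=>[[[[]][[[]]]][]]P=>[[[[]][[[]]]][]][]

P => PP   [P → P P]
PP => [P]P   [P → [ P ]]
[P]P => [PP]P   [P → P P]
[PP]P => [[P]P]P   [P → [ P ]]
[[P]P]P => [[PP]P]P   [P → P P]
[[PP]P]P => [[[P]P]P]P   [P → [ P ]]
[[[P]P]P]P => [[[[]]P]P]P   [P → [ ]]
[[[[]]P]P]P => [[[[]][P]]P]P   [P → [ P ]]
[[[[]][P]]P]P => [[[[]][[P]]]P]P   [P → [ P ]]
[[[[]][[P]]]P]P => [[[[]][[[]]]]P]P   [P → [ ]]
[[[[]][[[]]]]P]P => [[[[]][[[]]]][]]P   [P → [ ]]
[[[[]][[[]]]][]]P => [[[[]][[[]]]][]][]   [P → [ ]]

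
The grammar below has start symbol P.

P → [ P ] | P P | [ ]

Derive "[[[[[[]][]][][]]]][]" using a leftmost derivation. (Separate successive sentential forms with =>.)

P => PP   [P → P P]
PP => [P]P   [P → [ P ]]
[P]P => [[P]]P   [P → [ P ]]
[[P]]P => [[[P]]]P   [P → [ P ]]
[[[P]]]P => [[[PP]]]P   [P → P P]
[[[PP]]]P => [[[PPP]]]P   [P → P P]
[[[PPP]]]P => [[[[P]PP]]]P   [P → [ P ]]
[[[[P]PP]]]P => [[[[PP]PP]]]P   [P → P P]
[[[[PP]PP]]]P => [[[[[P]P]PP]]]P   [P → [ P ]]
[[[[[P]P]PP]]]P => [[[[[[]]P]PP]]]P   [P → [ ]]
[[[[[[]]P]PP]]]P => [[[[[[]][]]PP]]]P   [P → [ ]]
[[[[[[]][]]PP]]]P => [[[[[[]][]][]P]]]P   [P → [ ]]
[[[[[[]][]][]P]]]P => [[[[[[]][]][][]]]]P   [P → [ ]]
[[[[[[]][]][][]]]]P => [[[[[[]][]][][]]]][]   [P → [ ]]

P=>PP=>[P]P=>[[P]]P=>[[[P]]]P=>[[[PP]]]P=>[[[PPP]]]P=>[[[[P]PP]]]P=>[[[[PP]PP]]]P=>[[[[[P]P]PP]]]P=>[[[[[[]]P]PP]]]P=>[[[[[[]][]]PP]]]P=>[[[[[[]][]][]P]]]P=>[[[[[[]][]][][]]]]P=>[[[[[[]][]][][]]]][]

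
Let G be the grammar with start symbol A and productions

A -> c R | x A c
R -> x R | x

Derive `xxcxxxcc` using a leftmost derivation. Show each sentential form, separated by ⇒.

A ⇒ xAc ⇒ xxAcc ⇒ xxcRcc ⇒ xxcxRcc ⇒ xxcxxRcc ⇒ xxcxxxcc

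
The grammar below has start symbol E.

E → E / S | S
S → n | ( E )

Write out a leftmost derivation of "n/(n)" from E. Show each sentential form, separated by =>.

E=>E/S=>S/S=>n/S=>n/(E)=>n/(S)=>n/(n)

E => E/S   [E → E / S]
E/S => S/S   [E → S]
S/S => n/S   [S → n]
n/S => n/(E)   [S → ( E )]
n/(E) => n/(S)   [E → S]
n/(S) => n/(n)   [S → n]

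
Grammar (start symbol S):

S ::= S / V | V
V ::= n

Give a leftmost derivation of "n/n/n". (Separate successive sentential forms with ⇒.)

S ⇒ S/V   [S ::= S / V]
S/V ⇒ S/V/V   [S ::= S / V]
S/V/V ⇒ V/V/V   [S ::= V]
V/V/V ⇒ n/V/V   [V ::= n]
n/V/V ⇒ n/n/V   [V ::= n]
n/n/V ⇒ n/n/n   [V ::= n]

S ⇒ S/V ⇒ S/V/V ⇒ V/V/V ⇒ n/V/V ⇒ n/n/V ⇒ n/n/n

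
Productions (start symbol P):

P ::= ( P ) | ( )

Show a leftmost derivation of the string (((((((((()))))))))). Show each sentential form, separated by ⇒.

P ⇒ (P) ⇒ ((P)) ⇒ (((P))) ⇒ ((((P)))) ⇒ (((((P))))) ⇒ ((((((P)))))) ⇒ (((((((P))))))) ⇒ ((((((((P)))))))) ⇒ (((((((((P))))))))) ⇒ (((((((((())))))))))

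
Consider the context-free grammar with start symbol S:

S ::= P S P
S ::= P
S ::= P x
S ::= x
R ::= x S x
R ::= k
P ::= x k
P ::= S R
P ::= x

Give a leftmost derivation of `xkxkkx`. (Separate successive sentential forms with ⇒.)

S⇒Px⇒SRx⇒PRx⇒SRRx⇒PxRRx⇒SRxRRx⇒xRxRRx⇒xkxRRx⇒xkxkRx⇒xkxkkx

S ⇒ Px   [S ::= P x]
Px ⇒ SRx   [P ::= S R]
SRx ⇒ PRx   [S ::= P]
PRx ⇒ SRRx   [P ::= S R]
SRRx ⇒ PxRRx   [S ::= P x]
PxRRx ⇒ SRxRRx   [P ::= S R]
SRxRRx ⇒ xRxRRx   [S ::= x]
xRxRRx ⇒ xkxRRx   [R ::= k]
xkxRRx ⇒ xkxkRx   [R ::= k]
xkxkRx ⇒ xkxkkx   [R ::= k]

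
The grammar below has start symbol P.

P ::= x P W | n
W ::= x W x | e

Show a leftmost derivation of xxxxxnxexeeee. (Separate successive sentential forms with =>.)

P => xPW   [P ::= x P W]
xPW => xxPWW   [P ::= x P W]
xxPWW => xxxPWWW   [P ::= x P W]
xxxPWWW => xxxxPWWWW   [P ::= x P W]
xxxxPWWWW => xxxxxPWWWWW   [P ::= x P W]
xxxxxPWWWWW => xxxxxnWWWWW   [P ::= n]
xxxxxnWWWWW => xxxxxnxWxWWWW   [W ::= x W x]
xxxxxnxWxWWWW => xxxxxnxexWWWW   [W ::= e]
xxxxxnxexWWWW => xxxxxnxexeWWW   [W ::= e]
xxxxxnxexeWWW => xxxxxnxexeeWW   [W ::= e]
xxxxxnxexeeWW => xxxxxnxexeeeW   [W ::= e]
xxxxxnxexeeeW => xxxxxnxexeeee   [W ::= e]

P=>xPW=>xxPWW=>xxxPWWW=>xxxxPWWWW=>xxxxxPWWWWW=>xxxxxnWWWWW=>xxxxxnxWxWWWW=>xxxxxnxexWWWW=>xxxxxnxexeWWW=>xxxxxnxexeeWW=>xxxxxnxexeeeW=>xxxxxnxexeeee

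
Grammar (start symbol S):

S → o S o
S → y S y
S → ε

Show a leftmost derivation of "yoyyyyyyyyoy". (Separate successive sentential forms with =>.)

S => ySy => yoSoy => yoySyoy => yoyySyyoy => yoyyySyyyoy => yoyyyySyyyyoy => yoyyyyyyyyoy

S => ySy   [S → y S y]
ySy => yoSoy   [S → o S o]
yoSoy => yoySyoy   [S → y S y]
yoySyoy => yoyySyyoy   [S → y S y]
yoyySyyoy => yoyyySyyyoy   [S → y S y]
yoyyySyyyoy => yoyyyySyyyyoy   [S → y S y]
yoyyyySyyyyoy => yoyyyyyyyyoy   [S → ε]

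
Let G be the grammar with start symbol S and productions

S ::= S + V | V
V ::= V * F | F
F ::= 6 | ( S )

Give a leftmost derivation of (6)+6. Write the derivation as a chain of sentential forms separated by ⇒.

S ⇒ S+V ⇒ V+V ⇒ F+V ⇒ (S)+V ⇒ (V)+V ⇒ (F)+V ⇒ (6)+V ⇒ (6)+F ⇒ (6)+6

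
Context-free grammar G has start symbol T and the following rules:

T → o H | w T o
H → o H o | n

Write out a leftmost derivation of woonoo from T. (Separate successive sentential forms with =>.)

T => wTo => woHo => wooHoo => woonoo

T => wTo   [T → w T o]
wTo => woHo   [T → o H]
woHo => wooHoo   [H → o H o]
wooHoo => woonoo   [H → n]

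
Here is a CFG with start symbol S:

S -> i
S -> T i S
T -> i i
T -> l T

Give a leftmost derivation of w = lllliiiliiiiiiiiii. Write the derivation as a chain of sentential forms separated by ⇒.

S⇒TiS⇒lTiS⇒llTiS⇒lllTiS⇒llllTiS⇒lllliiiS⇒lllliiiTiS⇒lllliiilTiS⇒lllliiiliiiS⇒lllliiiliiiTiS⇒lllliiiliiiiiiS⇒lllliiiliiiiiiTiS⇒lllliiiliiiiiiiiiS⇒lllliiiliiiiiiiiii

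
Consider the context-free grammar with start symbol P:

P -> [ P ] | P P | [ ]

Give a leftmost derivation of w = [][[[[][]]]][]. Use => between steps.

P=>PP=>[]P=>[]PP=>[][P]P=>[][[P]]P=>[][[[P]]]P=>[][[[PP]]]P=>[][[[[]P]]]P=>[][[[[][]]]]P=>[][[[[][]]]][]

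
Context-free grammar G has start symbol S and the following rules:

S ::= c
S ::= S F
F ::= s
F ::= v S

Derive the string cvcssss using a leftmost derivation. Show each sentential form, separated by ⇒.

S ⇒ SF ⇒ SFF ⇒ SFFF ⇒ SFFFF ⇒ SFFFFF ⇒ cFFFFF ⇒ cvSFFFF ⇒ cvcFFFF ⇒ cvcsFFF ⇒ cvcssFF ⇒ cvcsssF ⇒ cvcssss

S ⇒ SF   [S ::= S F]
SF ⇒ SFF   [S ::= S F]
SFF ⇒ SFFF   [S ::= S F]
SFFF ⇒ SFFFF   [S ::= S F]
SFFFF ⇒ SFFFFF   [S ::= S F]
SFFFFF ⇒ cFFFFF   [S ::= c]
cFFFFF ⇒ cvSFFFF   [F ::= v S]
cvSFFFF ⇒ cvcFFFF   [S ::= c]
cvcFFFF ⇒ cvcsFFF   [F ::= s]
cvcsFFF ⇒ cvcssFF   [F ::= s]
cvcssFF ⇒ cvcsssF   [F ::= s]
cvcsssF ⇒ cvcssss   [F ::= s]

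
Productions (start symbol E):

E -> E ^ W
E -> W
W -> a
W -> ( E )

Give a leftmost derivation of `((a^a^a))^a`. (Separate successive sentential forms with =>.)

E => E^W   [E -> E ^ W]
E^W => W^W   [E -> W]
W^W => (E)^W   [W -> ( E )]
(E)^W => (W)^W   [E -> W]
(W)^W => ((E))^W   [W -> ( E )]
((E))^W => ((E^W))^W   [E -> E ^ W]
((E^W))^W => ((E^W^W))^W   [E -> E ^ W]
((E^W^W))^W => ((W^W^W))^W   [E -> W]
((W^W^W))^W => ((a^W^W))^W   [W -> a]
((a^W^W))^W => ((a^a^W))^W   [W -> a]
((a^a^W))^W => ((a^a^a))^W   [W -> a]
((a^a^a))^W => ((a^a^a))^a   [W -> a]

E => E^W => W^W => (E)^W => (W)^W => ((E))^W => ((E^W))^W => ((E^W^W))^W => ((W^W^W))^W => ((a^W^W))^W => ((a^a^W))^W => ((a^a^a))^W => ((a^a^a))^a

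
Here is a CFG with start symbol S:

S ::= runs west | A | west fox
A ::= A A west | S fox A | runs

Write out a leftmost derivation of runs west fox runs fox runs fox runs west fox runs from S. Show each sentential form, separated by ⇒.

S ⇒ A ⇒ S fox A ⇒ A fox A ⇒ S fox A fox A ⇒ runs west fox A fox A ⇒ runs west fox S fox A fox A ⇒ runs west fox A fox A fox A ⇒ runs west fox runs fox A fox A ⇒ runs west fox runs fox runs fox A ⇒ runs west fox runs fox runs fox S fox A ⇒ runs west fox runs fox runs fox runs west fox A ⇒ runs west fox runs fox runs fox runs west fox runs

S ⇒ A   [S ::= A]
A ⇒ S fox A   [A ::= S fox A]
S fox A ⇒ A fox A   [S ::= A]
A fox A ⇒ S fox A fox A   [A ::= S fox A]
S fox A fox A ⇒ runs west fox A fox A   [S ::= runs west]
runs west fox A fox A ⇒ runs west fox S fox A fox A   [A ::= S fox A]
runs west fox S fox A fox A ⇒ runs west fox A fox A fox A   [S ::= A]
runs west fox A fox A fox A ⇒ runs west fox runs fox A fox A   [A ::= runs]
runs west fox runs fox A fox A ⇒ runs west fox runs fox runs fox A   [A ::= runs]
runs west fox runs fox runs fox A ⇒ runs west fox runs fox runs fox S fox A   [A ::= S fox A]
runs west fox runs fox runs fox S fox A ⇒ runs west fox runs fox runs fox runs west fox A   [S ::= runs west]
runs west fox runs fox runs fox runs west fox A ⇒ runs west fox runs fox runs fox runs west fox runs   [A ::= runs]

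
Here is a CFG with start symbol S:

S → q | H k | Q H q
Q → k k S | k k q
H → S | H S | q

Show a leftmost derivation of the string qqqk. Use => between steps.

S=>Hk=>HSk=>HSSk=>qSSk=>qqSk=>qqqk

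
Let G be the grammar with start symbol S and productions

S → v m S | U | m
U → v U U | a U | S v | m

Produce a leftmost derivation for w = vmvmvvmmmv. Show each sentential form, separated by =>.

S => vmS   [S → v m S]
vmS => vmvmS   [S → v m S]
vmvmS => vmvmU   [S → U]
vmvmU => vmvmvUU   [U → v U U]
vmvmvUU => vmvmvvUUU   [U → v U U]
vmvmvvUUU => vmvmvvmUU   [U → m]
vmvmvvmUU => vmvmvvmmU   [U → m]
vmvmvvmmU => vmvmvvmmSv   [U → S v]
vmvmvvmmSv => vmvmvvmmmv   [S → m]

S=>vmS=>vmvmS=>vmvmU=>vmvmvUU=>vmvmvvUUU=>vmvmvvmUU=>vmvmvvmmU=>vmvmvvmmSv=>vmvmvvmmmv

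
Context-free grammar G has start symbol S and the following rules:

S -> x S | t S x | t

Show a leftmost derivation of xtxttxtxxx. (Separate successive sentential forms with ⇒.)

S ⇒ xS   [S -> x S]
xS ⇒ xtSx   [S -> t S x]
xtSx ⇒ xtxSx   [S -> x S]
xtxSx ⇒ xtxtSxx   [S -> t S x]
xtxtSxx ⇒ xtxttSxxx   [S -> t S x]
xtxttSxxx ⇒ xtxttxSxxx   [S -> x S]
xtxttxSxxx ⇒ xtxttxtxxx   [S -> t]

S ⇒ xS ⇒ xtSx ⇒ xtxSx ⇒ xtxtSxx ⇒ xtxttSxxx ⇒ xtxttxSxxx ⇒ xtxttxtxxx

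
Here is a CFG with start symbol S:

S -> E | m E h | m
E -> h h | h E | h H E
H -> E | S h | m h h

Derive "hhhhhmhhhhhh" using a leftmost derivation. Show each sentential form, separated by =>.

S => E => hE => hhE => hhhHE => hhhEE => hhhhEE => hhhhhHEE => hhhhhmhhEE => hhhhhmhhhhE => hhhhhmhhhhhh

S => E   [S -> E]
E => hE   [E -> h E]
hE => hhE   [E -> h E]
hhE => hhhHE   [E -> h H E]
hhhHE => hhhEE   [H -> E]
hhhEE => hhhhEE   [E -> h E]
hhhhEE => hhhhhHEE   [E -> h H E]
hhhhhHEE => hhhhhmhhEE   [H -> m h h]
hhhhhmhhEE => hhhhhmhhhhE   [E -> h h]
hhhhhmhhhhE => hhhhhmhhhhhh   [E -> h h]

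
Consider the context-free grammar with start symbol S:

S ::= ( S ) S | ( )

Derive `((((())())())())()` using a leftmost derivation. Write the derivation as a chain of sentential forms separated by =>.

S => (S)S => ((S)S)S => (((S)S)S)S => ((((S)S)S)S)S => ((((())S)S)S)S => ((((())())S)S)S => ((((())())())S)S => ((((())())())())S => ((((())())())())()

S => (S)S   [S ::= ( S ) S]
(S)S => ((S)S)S   [S ::= ( S ) S]
((S)S)S => (((S)S)S)S   [S ::= ( S ) S]
(((S)S)S)S => ((((S)S)S)S)S   [S ::= ( S ) S]
((((S)S)S)S)S => ((((())S)S)S)S   [S ::= ( )]
((((())S)S)S)S => ((((())())S)S)S   [S ::= ( )]
((((())())S)S)S => ((((())())())S)S   [S ::= ( )]
((((())())())S)S => ((((())())())())S   [S ::= ( )]
((((())())())())S => ((((())())())())()   [S ::= ( )]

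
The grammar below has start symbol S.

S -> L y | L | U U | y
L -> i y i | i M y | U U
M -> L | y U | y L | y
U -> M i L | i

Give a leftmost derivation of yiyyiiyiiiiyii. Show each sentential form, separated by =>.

S => UU   [S -> U U]
UU => MiLU   [U -> M i L]
MiLU => LiLU   [M -> L]
LiLU => UUiLU   [L -> U U]
UUiLU => MiLUiLU   [U -> M i L]
MiLUiLU => yLiLUiLU   [M -> y L]
yLiLUiLU => yiMyiLUiLU   [L -> i M y]
yiMyiLUiLU => yiyyiLUiLU   [M -> y]
yiyyiLUiLU => yiyyiiyiUiLU   [L -> i y i]
yiyyiiyiUiLU => yiyyiiyiiiLU   [U -> i]
yiyyiiyiiiLU => yiyyiiyiiiiyiU   [L -> i y i]
yiyyiiyiiiiyiU => yiyyiiyiiiiyii   [U -> i]

S => UU => MiLU => LiLU => UUiLU => MiLUiLU => yLiLUiLU => yiMyiLUiLU => yiyyiLUiLU => yiyyiiyiUiLU => yiyyiiyiiiLU => yiyyiiyiiiiyiU => yiyyiiyiiiiyii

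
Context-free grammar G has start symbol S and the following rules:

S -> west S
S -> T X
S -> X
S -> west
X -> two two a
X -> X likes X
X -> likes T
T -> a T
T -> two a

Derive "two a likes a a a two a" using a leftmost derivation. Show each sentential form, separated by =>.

S => T X => two a X => two a likes T => two a likes a T => two a likes a a T => two a likes a a a T => two a likes a a a two a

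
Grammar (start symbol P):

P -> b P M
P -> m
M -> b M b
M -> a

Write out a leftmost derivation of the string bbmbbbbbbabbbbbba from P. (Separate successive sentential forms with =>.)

P => bPM => bbPMM => bbmMM => bbmbMbM => bbmbbMbbM => bbmbbbMbbbM => bbmbbbbMbbbbM => bbmbbbbbMbbbbbM => bbmbbbbbbMbbbbbbM => bbmbbbbbbabbbbbbM => bbmbbbbbbabbbbbba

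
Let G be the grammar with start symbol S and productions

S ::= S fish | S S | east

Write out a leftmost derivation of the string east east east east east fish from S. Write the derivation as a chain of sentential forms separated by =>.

S => S fish => S S fish => east S fish => east S S fish => east S S S fish => east east S S fish => east east east S fish => east east east S S fish => east east east east S fish => east east east east east fish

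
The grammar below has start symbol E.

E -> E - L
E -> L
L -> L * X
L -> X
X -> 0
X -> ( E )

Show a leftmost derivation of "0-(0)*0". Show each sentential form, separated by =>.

E => E-L   [E -> E - L]
E-L => L-L   [E -> L]
L-L => X-L   [L -> X]
X-L => 0-L   [X -> 0]
0-L => 0-L*X   [L -> L * X]
0-L*X => 0-X*X   [L -> X]
0-X*X => 0-(E)*X   [X -> ( E )]
0-(E)*X => 0-(L)*X   [E -> L]
0-(L)*X => 0-(X)*X   [L -> X]
0-(X)*X => 0-(0)*X   [X -> 0]
0-(0)*X => 0-(0)*0   [X -> 0]

E => E-L => L-L => X-L => 0-L => 0-L*X => 0-X*X => 0-(E)*X => 0-(L)*X => 0-(X)*X => 0-(0)*X => 0-(0)*0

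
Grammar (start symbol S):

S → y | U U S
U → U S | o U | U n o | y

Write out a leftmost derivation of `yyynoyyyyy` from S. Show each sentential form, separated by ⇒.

S ⇒ UUS ⇒ USUS ⇒ USSUS ⇒ ySSUS ⇒ yUUSSUS ⇒ yUnoUSSUS ⇒ yUSnoUSSUS ⇒ yySnoUSSUS ⇒ yyynoUSSUS ⇒ yyynoySSUS ⇒ yyynoyySUS ⇒ yyynoyyyUS ⇒ yyynoyyyyS ⇒ yyynoyyyyy

S ⇒ UUS   [S → U U S]
UUS ⇒ USUS   [U → U S]
USUS ⇒ USSUS   [U → U S]
USSUS ⇒ ySSUS   [U → y]
ySSUS ⇒ yUUSSUS   [S → U U S]
yUUSSUS ⇒ yUnoUSSUS   [U → U n o]
yUnoUSSUS ⇒ yUSnoUSSUS   [U → U S]
yUSnoUSSUS ⇒ yySnoUSSUS   [U → y]
yySnoUSSUS ⇒ yyynoUSSUS   [S → y]
yyynoUSSUS ⇒ yyynoySSUS   [U → y]
yyynoySSUS ⇒ yyynoyySUS   [S → y]
yyynoyySUS ⇒ yyynoyyyUS   [S → y]
yyynoyyyUS ⇒ yyynoyyyyS   [U → y]
yyynoyyyyS ⇒ yyynoyyyyy   [S → y]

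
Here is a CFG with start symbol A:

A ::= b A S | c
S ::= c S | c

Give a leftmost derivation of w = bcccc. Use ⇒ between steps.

A ⇒ bAS ⇒ bcS ⇒ bccS ⇒ bcccS ⇒ bcccc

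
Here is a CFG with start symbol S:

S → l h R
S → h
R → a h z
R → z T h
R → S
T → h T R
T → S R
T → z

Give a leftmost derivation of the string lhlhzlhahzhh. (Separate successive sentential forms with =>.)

S=>lhR=>lhS=>lhlhR=>lhlhzTh=>lhlhzSRh=>lhlhzlhRRh=>lhlhzlhahzRh=>lhlhzlhahzSh=>lhlhzlhahzhh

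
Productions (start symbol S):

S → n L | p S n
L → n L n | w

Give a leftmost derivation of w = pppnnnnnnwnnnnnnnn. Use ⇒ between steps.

S ⇒ pSn ⇒ ppSnn ⇒ pppSnnn ⇒ pppnLnnn ⇒ pppnnLnnnn ⇒ pppnnnLnnnnn ⇒ pppnnnnLnnnnnn ⇒ pppnnnnnLnnnnnnn ⇒ pppnnnnnnLnnnnnnnn ⇒ pppnnnnnnwnnnnnnnn

S ⇒ pSn   [S → p S n]
pSn ⇒ ppSnn   [S → p S n]
ppSnn ⇒ pppSnnn   [S → p S n]
pppSnnn ⇒ pppnLnnn   [S → n L]
pppnLnnn ⇒ pppnnLnnnn   [L → n L n]
pppnnLnnnn ⇒ pppnnnLnnnnn   [L → n L n]
pppnnnLnnnnn ⇒ pppnnnnLnnnnnn   [L → n L n]
pppnnnnLnnnnnn ⇒ pppnnnnnLnnnnnnn   [L → n L n]
pppnnnnnLnnnnnnn ⇒ pppnnnnnnLnnnnnnnn   [L → n L n]
pppnnnnnnLnnnnnnnn ⇒ pppnnnnnnwnnnnnnnn   [L → w]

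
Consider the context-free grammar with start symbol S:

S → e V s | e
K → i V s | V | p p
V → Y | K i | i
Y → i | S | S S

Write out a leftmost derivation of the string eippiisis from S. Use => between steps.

S=>eVs=>eKis=>eiVsis=>eiKisis=>eiVisis=>eiKiisis=>eippiisis

S => eVs   [S → e V s]
eVs => eKis   [V → K i]
eKis => eiVsis   [K → i V s]
eiVsis => eiKisis   [V → K i]
eiKisis => eiVisis   [K → V]
eiVisis => eiKiisis   [V → K i]
eiKiisis => eippiisis   [K → p p]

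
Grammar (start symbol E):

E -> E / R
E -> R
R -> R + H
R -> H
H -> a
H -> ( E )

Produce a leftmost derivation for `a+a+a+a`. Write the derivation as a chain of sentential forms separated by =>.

E => R => R+H => R+H+H => R+H+H+H => H+H+H+H => a+H+H+H => a+a+H+H => a+a+a+H => a+a+a+a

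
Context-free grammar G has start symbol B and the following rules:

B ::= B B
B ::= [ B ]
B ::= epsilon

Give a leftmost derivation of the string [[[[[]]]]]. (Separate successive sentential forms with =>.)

B => BB => BBB => [B]BB => [[B]]BB => [[[B]]]BB => [[[[B]]]]BB => [[[[[B]]]]]BB => [[[[[]]]]]BB => [[[[[]]]]]B => [[[[[]]]]]

B => BB   [B ::= B B]
BB => BBB   [B ::= B B]
BBB => [B]BB   [B ::= [ B ]]
[B]BB => [[B]]BB   [B ::= [ B ]]
[[B]]BB => [[[B]]]BB   [B ::= [ B ]]
[[[B]]]BB => [[[[B]]]]BB   [B ::= [ B ]]
[[[[B]]]]BB => [[[[[B]]]]]BB   [B ::= [ B ]]
[[[[[B]]]]]BB => [[[[[]]]]]BB   [B ::= epsilon]
[[[[[]]]]]BB => [[[[[]]]]]B   [B ::= epsilon]
[[[[[]]]]]B => [[[[[]]]]]   [B ::= epsilon]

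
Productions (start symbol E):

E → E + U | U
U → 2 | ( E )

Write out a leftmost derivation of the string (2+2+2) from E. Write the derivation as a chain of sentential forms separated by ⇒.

E ⇒ U   [E → U]
U ⇒ (E)   [U → ( E )]
(E) ⇒ (E+U)   [E → E + U]
(E+U) ⇒ (E+U+U)   [E → E + U]
(E+U+U) ⇒ (U+U+U)   [E → U]
(U+U+U) ⇒ (2+U+U)   [U → 2]
(2+U+U) ⇒ (2+2+U)   [U → 2]
(2+2+U) ⇒ (2+2+2)   [U → 2]

E ⇒ U ⇒ (E) ⇒ (E+U) ⇒ (E+U+U) ⇒ (U+U+U) ⇒ (2+U+U) ⇒ (2+2+U) ⇒ (2+2+2)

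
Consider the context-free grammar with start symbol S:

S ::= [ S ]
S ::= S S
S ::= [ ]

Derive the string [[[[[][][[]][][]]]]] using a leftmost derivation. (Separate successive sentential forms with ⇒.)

S ⇒ [S]   [S ::= [ S ]]
[S] ⇒ [[S]]   [S ::= [ S ]]
[[S]] ⇒ [[[S]]]   [S ::= [ S ]]
[[[S]]] ⇒ [[[[S]]]]   [S ::= [ S ]]
[[[[S]]]] ⇒ [[[[SS]]]]   [S ::= S S]
[[[[SS]]]] ⇒ [[[[SSS]]]]   [S ::= S S]
[[[[SSS]]]] ⇒ [[[[SSSS]]]]   [S ::= S S]
[[[[SSSS]]]] ⇒ [[[[SSSSS]]]]   [S ::= S S]
[[[[SSSSS]]]] ⇒ [[[[[]SSSS]]]]   [S ::= [ ]]
[[[[[]SSSS]]]] ⇒ [[[[[][]SSS]]]]   [S ::= [ ]]
[[[[[][]SSS]]]] ⇒ [[[[[][][S]SS]]]]   [S ::= [ S ]]
[[[[[][][S]SS]]]] ⇒ [[[[[][][[]]SS]]]]   [S ::= [ ]]
[[[[[][][[]]SS]]]] ⇒ [[[[[][][[]][]S]]]]   [S ::= [ ]]
[[[[[][][[]][]S]]]] ⇒ [[[[[][][[]][][]]]]]   [S ::= [ ]]

S ⇒ [S] ⇒ [[S]] ⇒ [[[S]]] ⇒ [[[[S]]]] ⇒ [[[[SS]]]] ⇒ [[[[SSS]]]] ⇒ [[[[SSSS]]]] ⇒ [[[[SSSSS]]]] ⇒ [[[[[]SSSS]]]] ⇒ [[[[[][]SSS]]]] ⇒ [[[[[][][S]SS]]]] ⇒ [[[[[][][[]]SS]]]] ⇒ [[[[[][][[]][]S]]]] ⇒ [[[[[][][[]][][]]]]]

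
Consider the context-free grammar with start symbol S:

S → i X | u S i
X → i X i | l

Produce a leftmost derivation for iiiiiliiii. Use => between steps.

S => iX => iiXi => iiiXii => iiiiXiii => iiiiiXiiii => iiiiiliiii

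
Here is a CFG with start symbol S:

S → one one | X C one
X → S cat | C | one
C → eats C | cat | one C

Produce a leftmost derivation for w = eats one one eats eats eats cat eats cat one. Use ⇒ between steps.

S ⇒ X C one ⇒ C C one ⇒ eats C C one ⇒ eats one C C one ⇒ eats one one C C one ⇒ eats one one eats C C one ⇒ eats one one eats eats C C one ⇒ eats one one eats eats eats C C one ⇒ eats one one eats eats eats cat C one ⇒ eats one one eats eats eats cat eats C one ⇒ eats one one eats eats eats cat eats cat one

S ⇒ X C one   [S → X C one]
X C one ⇒ C C one   [X → C]
C C one ⇒ eats C C one   [C → eats C]
eats C C one ⇒ eats one C C one   [C → one C]
eats one C C one ⇒ eats one one C C one   [C → one C]
eats one one C C one ⇒ eats one one eats C C one   [C → eats C]
eats one one eats C C one ⇒ eats one one eats eats C C one   [C → eats C]
eats one one eats eats C C one ⇒ eats one one eats eats eats C C one   [C → eats C]
eats one one eats eats eats C C one ⇒ eats one one eats eats eats cat C one   [C → cat]
eats one one eats eats eats cat C one ⇒ eats one one eats eats eats cat eats C one   [C → eats C]
eats one one eats eats eats cat eats C one ⇒ eats one one eats eats eats cat eats cat one   [C → cat]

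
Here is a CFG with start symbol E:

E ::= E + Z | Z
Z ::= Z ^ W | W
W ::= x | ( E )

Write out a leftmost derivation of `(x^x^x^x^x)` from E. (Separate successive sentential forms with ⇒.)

E ⇒ Z ⇒ W ⇒ (E) ⇒ (Z) ⇒ (Z^W) ⇒ (Z^W^W) ⇒ (Z^W^W^W) ⇒ (Z^W^W^W^W) ⇒ (W^W^W^W^W) ⇒ (x^W^W^W^W) ⇒ (x^x^W^W^W) ⇒ (x^x^x^W^W) ⇒ (x^x^x^x^W) ⇒ (x^x^x^x^x)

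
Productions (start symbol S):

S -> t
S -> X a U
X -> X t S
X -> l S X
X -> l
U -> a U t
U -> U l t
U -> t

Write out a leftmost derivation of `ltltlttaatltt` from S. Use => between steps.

S => XaU => lSXaU => ltXaU => ltlSXaU => ltltXaU => ltltXtSaU => ltltltSaU => ltltlttaU => ltltlttaaUt => ltltlttaaUltt => ltltlttaatltt

S => XaU   [S -> X a U]
XaU => lSXaU   [X -> l S X]
lSXaU => ltXaU   [S -> t]
ltXaU => ltlSXaU   [X -> l S X]
ltlSXaU => ltltXaU   [S -> t]
ltltXaU => ltltXtSaU   [X -> X t S]
ltltXtSaU => ltltltSaU   [X -> l]
ltltltSaU => ltltlttaU   [S -> t]
ltltlttaU => ltltlttaaUt   [U -> a U t]
ltltlttaaUt => ltltlttaaUltt   [U -> U l t]
ltltlttaaUltt => ltltlttaatltt   [U -> t]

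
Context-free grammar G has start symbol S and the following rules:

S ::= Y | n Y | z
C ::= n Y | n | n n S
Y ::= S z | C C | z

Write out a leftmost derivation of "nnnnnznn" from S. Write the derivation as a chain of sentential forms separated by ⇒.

S ⇒ nY ⇒ nCC ⇒ nnYC ⇒ nnCCC ⇒ nnnnSCC ⇒ nnnnnYCC ⇒ nnnnnzCC ⇒ nnnnnznC ⇒ nnnnnznn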